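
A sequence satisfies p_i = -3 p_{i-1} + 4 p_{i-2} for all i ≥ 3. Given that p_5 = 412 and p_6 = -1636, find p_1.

Rearranging, p_{i-2} = (p_i + 3 p_{i-1}) / 4.
p_4 = (-1636 + 3·412) / 4 = -400/4 = -100
p_3 = (412 + 3·(-100)) / 4 = 112/4 = 28
p_2 = (-100 + 3·28) / 4 = -16/4 = -4
p_1 = (28 + 3·(-4)) / 4 = 16/4 = 4

4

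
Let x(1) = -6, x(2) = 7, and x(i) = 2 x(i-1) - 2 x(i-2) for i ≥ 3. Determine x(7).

x(3) = 2(7) - 2(-6) = 26
x(4) = 2(26) - 2(7) = 38
x(5) = 2(38) - 2(26) = 24
x(6) = 2(24) - 2(38) = -28
x(7) = 2(-28) - 2(24) = -104

-104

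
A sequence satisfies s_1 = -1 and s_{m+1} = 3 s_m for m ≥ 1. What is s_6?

s_2 = 3*(-1) = -3
s_3 = 3*(-3) = -9
s_4 = 3*(-9) = -27
s_5 = 3*(-27) = -81
s_6 = 3*(-81) = -243

-243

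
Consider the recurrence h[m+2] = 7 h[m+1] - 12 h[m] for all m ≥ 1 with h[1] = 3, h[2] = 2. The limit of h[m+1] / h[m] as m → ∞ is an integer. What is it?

The characteristic equation is r^2 - 7r + 12 = 0, which factors as (r - 4)(r - 3) = 0.
So the roots are 4 and 3. Since |4| > |3| and the coefficient of 4^m is non-zero, the ratio tends to 4.

4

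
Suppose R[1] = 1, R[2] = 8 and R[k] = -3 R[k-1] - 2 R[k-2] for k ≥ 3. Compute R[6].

R[3] = -3*8 - 2*1 = -26
R[4] = -3*(-26) - 2*8 = 62
R[5] = -3*62 - 2*(-26) = -134
R[6] = -3*(-134) - 2*62 = 278

278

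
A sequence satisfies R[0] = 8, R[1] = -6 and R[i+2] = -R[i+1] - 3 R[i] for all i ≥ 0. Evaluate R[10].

R[2] = -(-6) - 3*8 = -18
R[3] = -(-18) - 3*(-6) = 36
R[4] = -36 - 3*(-18) = 18
R[5] = -18 - 3*36 = -126
R[6] = -(-126) - 3*18 = 72
R[7] = -72 - 3*(-126) = 306
R[8] = -306 - 3*72 = -522
R[9] = -(-522) - 3*306 = -396
R[10] = -(-396) - 3*(-522) = 1962

1962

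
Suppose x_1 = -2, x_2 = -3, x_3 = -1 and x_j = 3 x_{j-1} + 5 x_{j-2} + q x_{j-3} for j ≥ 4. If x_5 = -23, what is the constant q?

-4

x_4 = -18 - 2q
x_5 = -59 - 9q
So -59 - 9q = -23, giving q = -4.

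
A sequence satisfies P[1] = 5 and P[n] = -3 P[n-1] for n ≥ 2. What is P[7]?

3645

P[2] = -3(5) = -15
P[3] = -3(-15) = 45
P[4] = -3(45) = -135
P[5] = -3(-135) = 405
P[6] = -3(405) = -1215
P[7] = -3(-1215) = 3645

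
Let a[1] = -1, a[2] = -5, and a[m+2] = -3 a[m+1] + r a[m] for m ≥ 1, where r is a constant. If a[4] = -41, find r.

a[3] = 15 - r
a[4] = -45 - 2r
So -45 - 2r = -41, giving r = -2.

-2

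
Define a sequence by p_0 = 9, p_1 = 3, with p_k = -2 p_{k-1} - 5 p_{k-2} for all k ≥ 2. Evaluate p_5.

p_2 = -2(3) - 5(9) = -51
p_3 = -2(-51) - 5(3) = 87
p_4 = -2(87) - 5(-51) = 81
p_5 = -2(81) - 5(87) = -597

-597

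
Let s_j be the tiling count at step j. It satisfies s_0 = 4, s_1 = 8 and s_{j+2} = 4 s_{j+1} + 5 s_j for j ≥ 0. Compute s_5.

s_2 = 4(8) + 5(4) = 52
s_3 = 4(52) + 5(8) = 248
s_4 = 4(248) + 5(52) = 1252
s_5 = 4(1252) + 5(248) = 6248

6248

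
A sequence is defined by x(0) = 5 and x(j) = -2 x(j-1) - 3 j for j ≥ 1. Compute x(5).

-187

x(1) = -2(5) - 3 = -13
x(2) = -2(-13) - 6 = 20
x(3) = -2(20) - 9 = -49
x(4) = -2(-49) - 12 = 86
x(5) = -2(86) - 15 = -187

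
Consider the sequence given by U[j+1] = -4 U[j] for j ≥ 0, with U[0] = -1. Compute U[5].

1024

U[1] = -4*(-1) = 4
U[2] = -4*4 = -16
U[3] = -4*(-16) = 64
U[4] = -4*64 = -256
U[5] = -4*(-256) = 1024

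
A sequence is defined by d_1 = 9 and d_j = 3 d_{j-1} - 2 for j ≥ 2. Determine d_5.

d_2 = 3(9) - 2 = 25
d_3 = 3(25) - 2 = 73
d_4 = 3(73) - 2 = 217
d_5 = 3(217) - 2 = 649

649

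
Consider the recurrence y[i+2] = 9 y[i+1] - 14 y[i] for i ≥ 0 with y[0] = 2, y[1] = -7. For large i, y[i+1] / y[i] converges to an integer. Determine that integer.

The characteristic equation is r^2 - 9r + 14 = 0, which factors as (r - 7)(r - 2) = 0.
So the roots are 7 and 2. Since |7| > |2| and the coefficient of 7^i is non-zero, the ratio tends to 7.

7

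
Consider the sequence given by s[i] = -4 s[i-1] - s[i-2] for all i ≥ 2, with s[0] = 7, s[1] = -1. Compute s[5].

183

s[2] = -4*(-1) - 7 = -3
s[3] = -4*(-3) - (-1) = 13
s[4] = -4*13 - (-3) = -49
s[5] = -4*(-49) - 13 = 183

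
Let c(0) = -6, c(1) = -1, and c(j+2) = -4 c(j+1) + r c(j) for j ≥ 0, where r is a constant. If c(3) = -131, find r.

c(2) = 4 - 6r
c(3) = -16 + 23r
So -16 + 23r = -131, giving r = -5.

-5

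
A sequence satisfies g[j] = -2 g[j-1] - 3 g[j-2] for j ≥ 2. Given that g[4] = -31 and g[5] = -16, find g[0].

5

Rearranging, g[j-2] = (g[j] + 2 g[j-1]) / -3.
g[3] = (-16 + 2·(-31)) / -3 = -78/-3 = 26
g[2] = (-31 + 2·26) / -3 = 21/-3 = -7
g[1] = (26 + 2·(-7)) / -3 = 12/-3 = -4
g[0] = (-7 + 2·(-4)) / -3 = -15/-3 = 5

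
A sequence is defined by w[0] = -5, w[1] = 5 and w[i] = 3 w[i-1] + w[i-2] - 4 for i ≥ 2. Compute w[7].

w[2] = 3*5 + (-5) - 4 = 6
w[3] = 3*6 + 5 - 4 = 19
w[4] = 3*19 + 6 - 4 = 59
w[5] = 3*59 + 19 - 4 = 192
w[6] = 3*192 + 59 - 4 = 631
w[7] = 3*631 + 192 - 4 = 2081

2081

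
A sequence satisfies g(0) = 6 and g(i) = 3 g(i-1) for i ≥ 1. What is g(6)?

g(1) = 3(6) = 18
g(2) = 3(18) = 54
g(3) = 3(54) = 162
g(4) = 3(162) = 486
g(5) = 3(486) = 1458
g(6) = 3(1458) = 4374

4374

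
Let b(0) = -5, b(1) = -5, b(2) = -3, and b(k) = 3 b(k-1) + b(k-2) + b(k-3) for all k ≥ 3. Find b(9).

b(3) = 3(-3) + (-5) + (-5) = -19
b(4) = 3(-19) + (-3) + (-5) = -65
b(5) = 3(-65) + (-19) + (-3) = -217
b(6) = 3(-217) + (-65) + (-19) = -735
b(7) = 3(-735) + (-217) + (-65) = -2487
b(8) = 3(-2487) + (-735) + (-217) = -8413
b(9) = 3(-8413) + (-2487) + (-735) = -28461

-28461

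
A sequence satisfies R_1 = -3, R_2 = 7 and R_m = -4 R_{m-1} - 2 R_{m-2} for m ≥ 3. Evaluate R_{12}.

R_3 = -4(7) - 2(-3) = -22
R_4 = -4(-22) - 2(7) = 74
R_5 = -4(74) - 2(-22) = -252
R_6 = -4(-252) - 2(74) = 860
R_7 = -4(860) - 2(-252) = -2936
R_8 = -4(-2936) - 2(860) = 10024
R_9 = -4(10024) - 2(-2936) = -34224
R_{10} = -4(-34224) - 2(10024) = 116848
R_{11} = -4(116848) - 2(-34224) = -398944
R_{12} = -4(-398944) - 2(116848) = 1362080

1362080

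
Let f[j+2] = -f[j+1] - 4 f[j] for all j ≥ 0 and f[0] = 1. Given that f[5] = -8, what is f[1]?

4

Let f[1] = x.
f[2] = -4 - x
f[3] = 4 - 3x
f[4] = 12 + 7x
f[5] = -28 + 5x
So -28 + 5x = -8, giving x = 4.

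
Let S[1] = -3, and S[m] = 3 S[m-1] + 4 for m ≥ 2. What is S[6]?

S[2] = 3*(-3) + 4 = -5
S[3] = 3*(-5) + 4 = -11
S[4] = 3*(-11) + 4 = -29
S[5] = 3*(-29) + 4 = -83
S[6] = 3*(-83) + 4 = -245

-245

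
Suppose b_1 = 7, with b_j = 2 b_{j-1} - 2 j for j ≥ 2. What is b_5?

b_2 = 2·7 - 4 = 10
b_3 = 2·10 - 6 = 14
b_4 = 2·14 - 8 = 20
b_5 = 2·20 - 10 = 30

30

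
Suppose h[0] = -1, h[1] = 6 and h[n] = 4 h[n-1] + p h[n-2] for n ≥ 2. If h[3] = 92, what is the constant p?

-2

h[2] = 24 - p
h[3] = 96 + 2p
So 96 + 2p = 92, giving p = -2.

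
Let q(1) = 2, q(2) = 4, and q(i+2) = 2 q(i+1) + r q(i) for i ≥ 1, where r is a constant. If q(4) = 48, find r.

4

q(3) = 8 + 2r
q(4) = 16 + 8r
So 16 + 8r = 48, giving r = 4.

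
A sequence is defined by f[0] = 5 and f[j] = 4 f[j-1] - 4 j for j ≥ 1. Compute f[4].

832

f[1] = 4·5 - 4 = 16
f[2] = 4·16 - 8 = 56
f[3] = 4·56 - 12 = 212
f[4] = 4·212 - 16 = 832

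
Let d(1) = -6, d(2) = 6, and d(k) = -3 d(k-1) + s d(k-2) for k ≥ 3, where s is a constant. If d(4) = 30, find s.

-1

d(3) = -18 - 6s
d(4) = 54 + 24s
So 54 + 24s = 30, giving s = -1.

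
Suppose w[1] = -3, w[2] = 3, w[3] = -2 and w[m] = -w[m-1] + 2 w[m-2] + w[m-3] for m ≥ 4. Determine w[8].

43

w[4] = -(-2) + 2·3 + (-3) = 5
w[5] = -5 + 2·(-2) + 3 = -6
w[6] = -(-6) + 2·5 + (-2) = 14
w[7] = -14 + 2·(-6) + 5 = -21
w[8] = -(-21) + 2·14 + (-6) = 43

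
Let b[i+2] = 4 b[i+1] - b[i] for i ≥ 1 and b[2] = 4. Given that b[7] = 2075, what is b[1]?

Let b[1] = x.
b[3] = 16 - x
b[4] = 60 - 4x
b[5] = 224 - 15x
b[6] = 836 - 56x
b[7] = 3120 - 209x
So 3120 - 209x = 2075, giving x = 5.

5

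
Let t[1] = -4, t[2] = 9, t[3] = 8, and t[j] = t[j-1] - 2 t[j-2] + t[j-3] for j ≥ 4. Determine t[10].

-20

t[4] = 8 - 2*9 + (-4) = -14
t[5] = (-14) - 2*8 + 9 = -21
t[6] = (-21) - 2*(-14) + 8 = 15
t[7] = 15 - 2*(-21) + (-14) = 43
t[8] = 43 - 2*15 + (-21) = -8
t[9] = (-8) - 2*43 + 15 = -79
t[10] = (-79) - 2*(-8) + 43 = -20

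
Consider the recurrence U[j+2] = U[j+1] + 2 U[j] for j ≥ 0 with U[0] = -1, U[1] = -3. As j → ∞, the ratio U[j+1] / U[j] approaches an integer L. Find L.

The characteristic equation is r^2 - r - 2 = 0, which factors as (r - 2)(r + 1) = 0.
So the roots are 2 and -1. Since |2| > |-1| and the coefficient of 2^j is non-zero, the ratio tends to 2.

2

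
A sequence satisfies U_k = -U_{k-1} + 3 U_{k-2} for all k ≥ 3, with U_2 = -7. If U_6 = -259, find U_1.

6

Let U_1 = y.
U_3 = 7 + 3y
U_4 = -28 - 3y
U_5 = 49 + 12y
U_6 = -133 - 21y
So -133 - 21y = -259, giving y = 6.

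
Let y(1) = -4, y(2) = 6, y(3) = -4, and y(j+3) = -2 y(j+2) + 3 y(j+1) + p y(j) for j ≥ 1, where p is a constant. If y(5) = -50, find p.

y(4) = 26 - 4p
y(5) = -64 + 14p
So -64 + 14p = -50, giving p = 1.

1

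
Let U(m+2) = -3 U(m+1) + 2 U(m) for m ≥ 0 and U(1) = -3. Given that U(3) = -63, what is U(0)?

Let U(0) = v.
U(2) = 9 + 2v
U(3) = -33 - 6v
So -33 - 6v = -63, giving v = 5.

5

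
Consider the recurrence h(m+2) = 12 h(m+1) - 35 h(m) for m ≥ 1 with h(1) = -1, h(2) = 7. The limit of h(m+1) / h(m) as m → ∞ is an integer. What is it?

The characteristic equation is r^2 - 12r + 35 = 0, which factors as (r - 7)(r - 5) = 0.
So the roots are 7 and 5. Since |7| > |5| and the coefficient of 7^m is non-zero, the ratio tends to 7.

7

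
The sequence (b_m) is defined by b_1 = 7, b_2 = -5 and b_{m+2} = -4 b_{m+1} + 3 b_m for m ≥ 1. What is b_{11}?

b_3 = -4(-5) + 3(7) = 41
b_4 = -4(41) + 3(-5) = -179
b_5 = -4(-179) + 3(41) = 839
b_6 = -4(839) + 3(-179) = -3893
b_7 = -4(-3893) + 3(839) = 18089
b_8 = -4(18089) + 3(-3893) = -84035
b_9 = -4(-84035) + 3(18089) = 390407
b_{10} = -4(390407) + 3(-84035) = -1813733
b_{11} = -4(-1813733) + 3(390407) = 8426153

8426153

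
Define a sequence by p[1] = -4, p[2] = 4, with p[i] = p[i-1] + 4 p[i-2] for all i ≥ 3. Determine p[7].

p[3] = 4 + 4(-4) = -12
p[4] = (-12) + 4(4) = 4
p[5] = 4 + 4(-12) = -44
p[6] = (-44) + 4(4) = -28
p[7] = (-28) + 4(-44) = -204

-204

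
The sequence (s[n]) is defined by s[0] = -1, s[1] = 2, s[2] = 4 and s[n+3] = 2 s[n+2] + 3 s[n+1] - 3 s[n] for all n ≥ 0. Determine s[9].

6164

s[3] = 2·4 + 3·2 - 3·(-1) = 17
s[4] = 2·17 + 3·4 - 3·2 = 40
s[5] = 2·40 + 3·17 - 3·4 = 119
s[6] = 2·119 + 3·40 - 3·17 = 307
s[7] = 2·307 + 3·119 - 3·40 = 851
s[8] = 2·851 + 3·307 - 3·119 = 2266
s[9] = 2·2266 + 3·851 - 3·307 = 6164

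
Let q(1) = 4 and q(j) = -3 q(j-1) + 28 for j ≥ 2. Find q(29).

-68630377364876

The fixed point is 28/(1 + 3) = 7, so q(j) - 7 = -3(q(j-1) - 7).
Hence q(j) = -3·(-3)^{j-1} + 7.
q(29) = -3·(-3)^{28} + 7 = -3·22876792454961 + 7 = -68630377364876.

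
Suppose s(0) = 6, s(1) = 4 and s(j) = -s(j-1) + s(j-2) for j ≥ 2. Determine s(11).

26

s(2) = -4 + 6 = 2
s(3) = -2 + 4 = 2
s(4) = -2 + 2 = 0
s(5) = -0 + 2 = 2
s(6) = -2 + 0 = -2
s(7) = -(-2) + 2 = 4
s(8) = -4 + (-2) = -6
s(9) = -(-6) + 4 = 10
s(10) = -10 + (-6) = -16
s(11) = -(-16) + 10 = 26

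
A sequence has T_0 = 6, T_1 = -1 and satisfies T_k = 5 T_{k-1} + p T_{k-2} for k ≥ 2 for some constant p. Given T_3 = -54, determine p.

T_2 = -5 + 6p
T_3 = -25 + 29p
So -25 + 29p = -54, giving p = -1.

-1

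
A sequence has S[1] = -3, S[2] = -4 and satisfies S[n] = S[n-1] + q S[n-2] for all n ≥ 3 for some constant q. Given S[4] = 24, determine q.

S[3] = -4 - 3q
S[4] = -4 - 7q
So -4 - 7q = 24, giving q = -4.

-4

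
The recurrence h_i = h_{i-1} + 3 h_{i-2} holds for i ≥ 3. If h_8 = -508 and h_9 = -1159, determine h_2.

-4

Rearranging, h_{i-2} = (h_i - h_{i-1}) / 3.
h_7 = (-1159 - (-508)) / 3 = -651/3 = -217
h_6 = (-508 - (-217)) / 3 = -291/3 = -97
h_5 = (-217 - (-97)) / 3 = -120/3 = -40
h_4 = (-97 - (-40)) / 3 = -57/3 = -19
h_3 = (-40 - (-19)) / 3 = -21/3 = -7
h_2 = (-19 - (-7)) / 3 = -12/3 = -4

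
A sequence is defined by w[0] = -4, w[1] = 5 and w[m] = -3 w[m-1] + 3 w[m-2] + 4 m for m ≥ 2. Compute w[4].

w[2] = -3·5 + 3·(-4) + 8 = -19
w[3] = -3·(-19) + 3·5 + 12 = 84
w[4] = -3·84 + 3·(-19) + 16 = -293

-293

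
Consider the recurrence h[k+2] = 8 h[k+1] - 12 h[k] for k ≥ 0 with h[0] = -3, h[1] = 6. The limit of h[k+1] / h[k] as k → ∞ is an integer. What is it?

6

The characteristic equation is r^2 - 8r + 12 = 0, which factors as (r - 6)(r - 2) = 0.
So the roots are 6 and 2. Since |6| > |2| and the coefficient of 6^k is non-zero, the ratio tends to 6.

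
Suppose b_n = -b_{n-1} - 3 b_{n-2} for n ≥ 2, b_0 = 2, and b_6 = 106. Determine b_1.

-7

Let b_1 = v.
b_2 = -6 - v
b_3 = 6 - 2v
b_4 = 12 + 5v
b_5 = -30 + v
b_6 = -6 - 16v
So -6 - 16v = 106, giving v = -7.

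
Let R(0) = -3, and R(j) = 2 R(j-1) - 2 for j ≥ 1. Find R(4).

R(1) = 2·(-3) - 2 = -8
R(2) = 2·(-8) - 2 = -18
R(3) = 2·(-18) - 2 = -38
R(4) = 2·(-38) - 2 = -78

-78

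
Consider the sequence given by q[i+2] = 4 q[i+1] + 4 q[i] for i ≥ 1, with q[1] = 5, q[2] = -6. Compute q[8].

-20096

q[3] = 4(-6) + 4(5) = -4
q[4] = 4(-4) + 4(-6) = -40
q[5] = 4(-40) + 4(-4) = -176
q[6] = 4(-176) + 4(-40) = -864
q[7] = 4(-864) + 4(-176) = -4160
q[8] = 4(-4160) + 4(-864) = -20096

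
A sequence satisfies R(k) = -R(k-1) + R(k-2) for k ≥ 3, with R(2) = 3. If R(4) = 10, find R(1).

Let R(1) = y.
R(3) = -3 + y
R(4) = 6 - y
So 6 - y = 10, giving y = -4.

-4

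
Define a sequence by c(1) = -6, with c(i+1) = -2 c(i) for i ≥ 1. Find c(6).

c(2) = -2·(-6) = 12
c(3) = -2·12 = -24
c(4) = -2·(-24) = 48
c(5) = -2·48 = -96
c(6) = -2·(-96) = 192

192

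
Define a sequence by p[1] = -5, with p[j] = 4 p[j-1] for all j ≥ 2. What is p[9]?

p[2] = 4*(-5) = -20
p[3] = 4*(-20) = -80
p[4] = 4*(-80) = -320
p[5] = 4*(-320) = -1280
p[6] = 4*(-1280) = -5120
p[7] = 4*(-5120) = -20480
p[8] = 4*(-20480) = -81920
p[9] = 4*(-81920) = -327680

-327680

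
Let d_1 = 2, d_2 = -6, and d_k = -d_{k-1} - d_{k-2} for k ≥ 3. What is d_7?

d_3 = -(-6) - 2 = 4
d_4 = -4 - (-6) = 2
d_5 = -2 - 4 = -6
d_6 = -(-6) - 2 = 4
d_7 = -4 - (-6) = 2

2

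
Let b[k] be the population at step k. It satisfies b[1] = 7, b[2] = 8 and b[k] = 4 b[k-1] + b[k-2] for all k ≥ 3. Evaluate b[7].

b[3] = 4*8 + 7 = 39
b[4] = 4*39 + 8 = 164
b[5] = 4*164 + 39 = 695
b[6] = 4*695 + 164 = 2944
b[7] = 4*2944 + 695 = 12471

12471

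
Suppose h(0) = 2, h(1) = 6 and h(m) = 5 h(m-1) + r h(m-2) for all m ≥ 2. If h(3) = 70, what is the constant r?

-5

h(2) = 30 + 2r
h(3) = 150 + 16r
So 150 + 16r = 70, giving r = -5.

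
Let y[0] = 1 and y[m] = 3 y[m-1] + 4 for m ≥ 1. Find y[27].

The fixed point is 4/(1 - 3) = -2, so y[m] + 2 = 3(y[m-1] + 2).
Hence y[m] = 3·3^m - 2.
y[27] = 3·3^{27} - 2 = 3·7625597484987 - 2 = 22876792454959.

22876792454959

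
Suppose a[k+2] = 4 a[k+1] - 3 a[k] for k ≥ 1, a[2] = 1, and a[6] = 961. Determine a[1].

Let a[1] = v.
a[3] = 4 - 3v
a[4] = 13 - 12v
a[5] = 40 - 39v
a[6] = 121 - 120v
So 121 - 120v = 961, giving v = -7.

-7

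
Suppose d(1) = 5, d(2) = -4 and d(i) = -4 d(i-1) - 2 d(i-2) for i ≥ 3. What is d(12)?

d(3) = -4*(-4) - 2*5 = 6
d(4) = -4*6 - 2*(-4) = -16
d(5) = -4*(-16) - 2*6 = 52
d(6) = -4*52 - 2*(-16) = -176
d(7) = -4*(-176) - 2*52 = 600
d(8) = -4*600 - 2*(-176) = -2048
d(9) = -4*(-2048) - 2*600 = 6992
d(10) = -4*6992 - 2*(-2048) = -23872
d(11) = -4*(-23872) - 2*6992 = 81504
d(12) = -4*81504 - 2*(-23872) = -278272

-278272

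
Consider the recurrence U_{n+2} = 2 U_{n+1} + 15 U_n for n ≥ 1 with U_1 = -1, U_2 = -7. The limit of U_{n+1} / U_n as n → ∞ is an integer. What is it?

5

The characteristic equation is r^2 - 2r - 15 = 0, which factors as (r - 5)(r + 3) = 0.
So the roots are 5 and -3. Since |5| > |-3| and the coefficient of 5^n is non-zero, the ratio tends to 5.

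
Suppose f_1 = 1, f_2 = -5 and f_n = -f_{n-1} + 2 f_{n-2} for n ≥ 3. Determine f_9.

511

f_3 = -(-5) + 2·1 = 7
f_4 = -7 + 2·(-5) = -17
f_5 = -(-17) + 2·7 = 31
f_6 = -31 + 2·(-17) = -65
f_7 = -(-65) + 2·31 = 127
f_8 = -127 + 2·(-65) = -257
f_9 = -(-257) + 2·127 = 511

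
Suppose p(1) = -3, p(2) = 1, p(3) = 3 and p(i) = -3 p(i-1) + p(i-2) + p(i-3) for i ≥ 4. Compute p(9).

3957

p(4) = -3*3 + 1 + (-3) = -11
p(5) = -3*(-11) + 3 + 1 = 37
p(6) = -3*37 + (-11) + 3 = -119
p(7) = -3*(-119) + 37 + (-11) = 383
p(8) = -3*383 + (-119) + 37 = -1231
p(9) = -3*(-1231) + 383 + (-119) = 3957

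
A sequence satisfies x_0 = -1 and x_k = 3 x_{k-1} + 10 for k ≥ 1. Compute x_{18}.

The fixed point is 10/(1 - 3) = -5, so x_k + 5 = 3(x_{k-1} + 5).
Hence x_k = 4·3^k - 5.
x_{18} = 4·3^{18} - 5 = 4·387420489 - 5 = 1549681951.

1549681951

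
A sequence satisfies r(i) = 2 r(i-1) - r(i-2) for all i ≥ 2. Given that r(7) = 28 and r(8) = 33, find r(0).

-7

Rearranging, r(i-2) = -(r(i) - 2 r(i-1)).
r(6) = -(33 - 2(28)) = 23
r(5) = -(28 - 2(23)) = 18
r(4) = -(23 - 2(18)) = 13
r(3) = -(18 - 2(13)) = 8
r(2) = -(13 - 2(8)) = 3
r(1) = -(8 - 2(3)) = -2
r(0) = -(3 - 2(-2)) = -7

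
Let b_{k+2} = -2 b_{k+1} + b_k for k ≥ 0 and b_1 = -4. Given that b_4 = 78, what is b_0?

Let b_0 = v.
b_2 = 8 + v
b_3 = -20 - 2v
b_4 = 48 + 5v
So 48 + 5v = 78, giving v = 6.

6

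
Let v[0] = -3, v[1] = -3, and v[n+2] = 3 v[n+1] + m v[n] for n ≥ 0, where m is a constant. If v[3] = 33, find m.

-5

v[2] = -9 - 3m
v[3] = -27 - 12m
So -27 - 12m = 33, giving m = -5.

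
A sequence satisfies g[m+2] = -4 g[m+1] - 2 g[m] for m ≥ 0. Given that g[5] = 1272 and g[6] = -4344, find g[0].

3

Rearranging, g[m-2] = (g[m] + 4 g[m-1]) / -2.
g[4] = (-4344 + 4(1272)) / -2 = 744/-2 = -372
g[3] = (1272 + 4(-372)) / -2 = -216/-2 = 108
g[2] = (-372 + 4(108)) / -2 = 60/-2 = -30
g[1] = (108 + 4(-30)) / -2 = -12/-2 = 6
g[0] = (-30 + 4(6)) / -2 = -6/-2 = 3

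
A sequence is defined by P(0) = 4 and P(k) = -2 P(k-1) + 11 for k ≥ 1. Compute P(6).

25

P(1) = -2*4 + 11 = 3
P(2) = -2*3 + 11 = 5
P(3) = -2*5 + 11 = 1
P(4) = -2*1 + 11 = 9
P(5) = -2*9 + 11 = -7
P(6) = -2*(-7) + 11 = 25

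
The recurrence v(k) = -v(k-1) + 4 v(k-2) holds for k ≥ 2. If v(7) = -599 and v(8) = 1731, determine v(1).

Rearranging, v(k-2) = (v(k) + v(k-1)) / 4.
v(6) = (1731 + (-599)) / 4 = 1132/4 = 283
v(5) = (-599 + 283) / 4 = -316/4 = -79
v(4) = (283 + (-79)) / 4 = 204/4 = 51
v(3) = (-79 + 51) / 4 = -28/4 = -7
v(2) = (51 + (-7)) / 4 = 44/4 = 11
v(1) = (-7 + 11) / 4 = 4/4 = 1

1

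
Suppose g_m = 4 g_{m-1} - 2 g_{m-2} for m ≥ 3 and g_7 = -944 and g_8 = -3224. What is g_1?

8

Rearranging, g_{m-2} = (g_m - 4 g_{m-1}) / -2.
g_6 = (-3224 - 4·(-944)) / -2 = 552/-2 = -276
g_5 = (-944 - 4·(-276)) / -2 = 160/-2 = -80
g_4 = (-276 - 4·(-80)) / -2 = 44/-2 = -22
g_3 = (-80 - 4·(-22)) / -2 = 8/-2 = -4
g_2 = (-22 - 4·(-4)) / -2 = -6/-2 = 3
g_1 = (-4 - 4·3) / -2 = -16/-2 = 8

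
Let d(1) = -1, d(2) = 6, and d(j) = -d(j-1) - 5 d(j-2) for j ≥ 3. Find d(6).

d(3) = -6 - 5(-1) = -1
d(4) = -(-1) - 5(6) = -29
d(5) = -(-29) - 5(-1) = 34
d(6) = -34 - 5(-29) = 111

111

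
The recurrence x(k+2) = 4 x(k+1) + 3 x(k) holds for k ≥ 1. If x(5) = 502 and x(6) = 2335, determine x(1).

Rearranging, x(k-2) = (x(k) - 4 x(k-1)) / 3.
x(4) = (2335 - 4·502) / 3 = 327/3 = 109
x(3) = (502 - 4·109) / 3 = 66/3 = 22
x(2) = (109 - 4·22) / 3 = 21/3 = 7
x(1) = (22 - 4·7) / 3 = -6/3 = -2

-2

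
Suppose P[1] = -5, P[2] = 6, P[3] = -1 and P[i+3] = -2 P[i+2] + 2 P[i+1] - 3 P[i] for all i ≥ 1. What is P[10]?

P[4] = -2(-1) + 2(6) - 3(-5) = 29
P[5] = -2(29) + 2(-1) - 3(6) = -78
P[6] = -2(-78) + 2(29) - 3(-1) = 217
P[7] = -2(217) + 2(-78) - 3(29) = -677
P[8] = -2(-677) + 2(217) - 3(-78) = 2022
P[9] = -2(2022) + 2(-677) - 3(217) = -6049
P[10] = -2(-6049) + 2(2022) - 3(-677) = 18173

18173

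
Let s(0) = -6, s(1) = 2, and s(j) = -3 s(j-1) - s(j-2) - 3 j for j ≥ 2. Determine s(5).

s(2) = -3·2 - (-6) - 6 = -6
s(3) = -3·(-6) - 2 - 9 = 7
s(4) = -3·7 - (-6) - 12 = -27
s(5) = -3·(-27) - 7 - 15 = 59

59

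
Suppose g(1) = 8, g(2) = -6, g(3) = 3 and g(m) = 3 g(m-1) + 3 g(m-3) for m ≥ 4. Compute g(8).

2808

g(4) = 3*3 + 3*8 = 33
g(5) = 3*33 + 3*(-6) = 81
g(6) = 3*81 + 3*3 = 252
g(7) = 3*252 + 3*33 = 855
g(8) = 3*855 + 3*81 = 2808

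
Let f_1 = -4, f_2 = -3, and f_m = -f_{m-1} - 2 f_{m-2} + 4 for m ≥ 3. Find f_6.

35

f_3 = -(-3) - 2(-4) + 4 = 15
f_4 = -15 - 2(-3) + 4 = -5
f_5 = -(-5) - 2(15) + 4 = -21
f_6 = -(-21) - 2(-5) + 4 = 35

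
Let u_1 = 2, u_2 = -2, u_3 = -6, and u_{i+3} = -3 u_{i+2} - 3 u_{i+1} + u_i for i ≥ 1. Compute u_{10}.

u_4 = -3(-6) - 3(-2) + 2 = 26
u_5 = -3(26) - 3(-6) + (-2) = -62
u_6 = -3(-62) - 3(26) + (-6) = 102
u_7 = -3(102) - 3(-62) + 26 = -94
u_8 = -3(-94) - 3(102) + (-62) = -86
u_9 = -3(-86) - 3(-94) + 102 = 642
u_{10} = -3(642) - 3(-86) + (-94) = -1762

-1762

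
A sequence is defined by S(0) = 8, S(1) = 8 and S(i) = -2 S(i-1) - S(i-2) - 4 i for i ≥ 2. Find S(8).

-152

S(2) = -2(8) - 8 - 8 = -32
S(3) = -2(-32) - 8 - 12 = 44
S(4) = -2(44) - (-32) - 16 = -72
S(5) = -2(-72) - 44 - 20 = 80
S(6) = -2(80) - (-72) - 24 = -112
S(7) = -2(-112) - 80 - 28 = 116
S(8) = -2(116) - (-112) - 32 = -152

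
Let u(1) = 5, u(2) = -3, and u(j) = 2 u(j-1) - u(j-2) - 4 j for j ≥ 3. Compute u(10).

-835

u(3) = 2(-3) - 5 - 12 = -23
u(4) = 2(-23) - (-3) - 16 = -59
u(5) = 2(-59) - (-23) - 20 = -115
u(6) = 2(-115) - (-59) - 24 = -195
u(7) = 2(-195) - (-115) - 28 = -303
u(8) = 2(-303) - (-195) - 32 = -443
u(9) = 2(-443) - (-303) - 36 = -619
u(10) = 2(-619) - (-443) - 40 = -835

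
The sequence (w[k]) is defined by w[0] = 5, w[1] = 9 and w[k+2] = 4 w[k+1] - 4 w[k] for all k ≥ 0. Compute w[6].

w[2] = 4*9 - 4*5 = 16
w[3] = 4*16 - 4*9 = 28
w[4] = 4*28 - 4*16 = 48
w[5] = 4*48 - 4*28 = 80
w[6] = 4*80 - 4*48 = 128

128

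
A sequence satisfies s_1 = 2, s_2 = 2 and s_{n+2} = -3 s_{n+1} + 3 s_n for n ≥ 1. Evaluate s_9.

s_3 = -3(2) + 3(2) = 0
s_4 = -3(0) + 3(2) = 6
s_5 = -3(6) + 3(0) = -18
s_6 = -3(-18) + 3(6) = 72
s_7 = -3(72) + 3(-18) = -270
s_8 = -3(-270) + 3(72) = 1026
s_9 = -3(1026) + 3(-270) = -3888

-3888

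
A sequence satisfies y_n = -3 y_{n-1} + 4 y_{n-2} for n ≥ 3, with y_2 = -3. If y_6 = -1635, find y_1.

5

Let y_1 = w.
y_3 = 9 + 4w
y_4 = -39 - 12w
y_5 = 153 + 52w
y_6 = -615 - 204w
So -615 - 204w = -1635, giving w = 5.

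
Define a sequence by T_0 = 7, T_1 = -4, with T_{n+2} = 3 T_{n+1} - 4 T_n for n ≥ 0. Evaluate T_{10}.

T_2 = 3·(-4) - 4·7 = -40
T_3 = 3·(-40) - 4·(-4) = -104
T_4 = 3·(-104) - 4·(-40) = -152
T_5 = 3·(-152) - 4·(-104) = -40
T_6 = 3·(-40) - 4·(-152) = 488
T_7 = 3·488 - 4·(-40) = 1624
T_8 = 3·1624 - 4·488 = 2920
T_9 = 3·2920 - 4·1624 = 2264
T_{10} = 3·2264 - 4·2920 = -4888

-4888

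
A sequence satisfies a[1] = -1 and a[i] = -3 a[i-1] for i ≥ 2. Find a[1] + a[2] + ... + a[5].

-61

a[2] = -3(-1) = 3
a[3] = -3(3) = -9
a[4] = -3(-9) = 27
a[5] = -3(27) = -81
Sum = (-1) + 3 + (-9) + 27 + (-81) = -61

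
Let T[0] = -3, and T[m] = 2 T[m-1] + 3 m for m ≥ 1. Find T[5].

T[1] = 2(-3) + 3 = -3
T[2] = 2(-3) + 6 = 0
T[3] = 2(0) + 9 = 9
T[4] = 2(9) + 12 = 30
T[5] = 2(30) + 15 = 75

75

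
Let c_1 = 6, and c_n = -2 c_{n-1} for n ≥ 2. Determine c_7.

384

c_2 = -2·6 = -12
c_3 = -2·(-12) = 24
c_4 = -2·24 = -48
c_5 = -2·(-48) = 96
c_6 = -2·96 = -192
c_7 = -2·(-192) = 384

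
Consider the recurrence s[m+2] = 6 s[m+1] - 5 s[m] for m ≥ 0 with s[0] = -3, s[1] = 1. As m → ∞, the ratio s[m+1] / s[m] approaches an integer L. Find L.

5

The characteristic equation is r^2 - 6r + 5 = 0, which factors as (r - 5)(r - 1) = 0.
So the roots are 5 and 1. Since |5| > |1| and the coefficient of 5^m is non-zero, the ratio tends to 5.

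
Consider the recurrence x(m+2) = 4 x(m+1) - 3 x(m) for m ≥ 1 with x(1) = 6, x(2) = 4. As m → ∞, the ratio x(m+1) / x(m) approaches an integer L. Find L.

3

The characteristic equation is r^2 - 4r + 3 = 0, which factors as (r - 3)(r - 1) = 0.
So the roots are 3 and 1. Since |3| > |1| and the coefficient of 3^m is non-zero, the ratio tends to 3.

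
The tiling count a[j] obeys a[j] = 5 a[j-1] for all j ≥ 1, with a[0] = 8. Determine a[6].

125000

a[1] = 5(8) = 40
a[2] = 5(40) = 200
a[3] = 5(200) = 1000
a[4] = 5(1000) = 5000
a[5] = 5(5000) = 25000
a[6] = 5(25000) = 125000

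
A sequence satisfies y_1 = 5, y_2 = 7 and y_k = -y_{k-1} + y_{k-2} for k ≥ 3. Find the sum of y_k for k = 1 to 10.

99

y_3 = -7 + 5 = -2
y_4 = -(-2) + 7 = 9
y_5 = -9 + (-2) = -11
y_6 = -(-11) + 9 = 20
y_7 = -20 + (-11) = -31
y_8 = -(-31) + 20 = 51
y_9 = -51 + (-31) = -82
y_{10} = -(-82) + 51 = 133
Sum = 5 + 7 + (-2) + 9 + (-11) + 20 + (-31) + 51 + (-82) + 133 = 99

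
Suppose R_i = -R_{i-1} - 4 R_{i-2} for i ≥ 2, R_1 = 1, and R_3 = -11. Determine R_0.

Let R_0 = y.
R_2 = -1 - 4y
R_3 = -3 + 4y
So -3 + 4y = -11, giving y = -2.

-2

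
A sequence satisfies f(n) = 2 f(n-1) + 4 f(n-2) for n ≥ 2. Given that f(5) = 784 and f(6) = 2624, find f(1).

-1

Rearranging, f(n-2) = (f(n) - 2 f(n-1)) / 4.
f(4) = (2624 - 2(784)) / 4 = 1056/4 = 264
f(3) = (784 - 2(264)) / 4 = 256/4 = 64
f(2) = (264 - 2(64)) / 4 = 136/4 = 34
f(1) = (64 - 2(34)) / 4 = -4/4 = -1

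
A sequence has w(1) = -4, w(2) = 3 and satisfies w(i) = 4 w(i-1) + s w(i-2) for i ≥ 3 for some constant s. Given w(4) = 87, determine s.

-3

w(3) = 12 - 4s
w(4) = 48 - 13s
So 48 - 13s = 87, giving s = -3.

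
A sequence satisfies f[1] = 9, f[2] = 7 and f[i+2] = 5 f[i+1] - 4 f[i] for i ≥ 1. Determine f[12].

f[3] = 5(7) - 4(9) = -1
f[4] = 5(-1) - 4(7) = -33
f[5] = 5(-33) - 4(-1) = -161
f[6] = 5(-161) - 4(-33) = -673
f[7] = 5(-673) - 4(-161) = -2721
f[8] = 5(-2721) - 4(-673) = -10913
f[9] = 5(-10913) - 4(-2721) = -43681
f[10] = 5(-43681) - 4(-10913) = -174753
f[11] = 5(-174753) - 4(-43681) = -699041
f[12] = 5(-699041) - 4(-174753) = -2796193

-2796193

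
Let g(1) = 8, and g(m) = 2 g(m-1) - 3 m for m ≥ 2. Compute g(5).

5

g(2) = 2·8 - 6 = 10
g(3) = 2·10 - 9 = 11
g(4) = 2·11 - 12 = 10
g(5) = 2·10 - 15 = 5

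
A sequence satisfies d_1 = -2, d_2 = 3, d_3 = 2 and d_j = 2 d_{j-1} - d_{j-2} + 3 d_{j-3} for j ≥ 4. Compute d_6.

d_4 = 2*2 - 3 + 3*(-2) = -5
d_5 = 2*(-5) - 2 + 3*3 = -3
d_6 = 2*(-3) - (-5) + 3*2 = 5

5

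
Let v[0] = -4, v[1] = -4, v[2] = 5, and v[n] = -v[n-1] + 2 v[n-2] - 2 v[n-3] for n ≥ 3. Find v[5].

-43

v[3] = -5 + 2*(-4) - 2*(-4) = -5
v[4] = -(-5) + 2*5 - 2*(-4) = 23
v[5] = -23 + 2*(-5) - 2*5 = -43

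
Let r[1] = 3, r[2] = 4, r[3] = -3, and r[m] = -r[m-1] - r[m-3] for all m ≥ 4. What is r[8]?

r[4] = -(-3) - 3 = 0
r[5] = -0 - 4 = -4
r[6] = -(-4) - (-3) = 7
r[7] = -7 - 0 = -7
r[8] = -(-7) - (-4) = 11

11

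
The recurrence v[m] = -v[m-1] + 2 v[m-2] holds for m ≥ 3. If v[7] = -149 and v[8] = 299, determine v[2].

5

Rearranging, v[m-2] = (v[m] + v[m-1]) / 2.
v[6] = (299 + (-149)) / 2 = 150/2 = 75
v[5] = (-149 + 75) / 2 = -74/2 = -37
v[4] = (75 + (-37)) / 2 = 38/2 = 19
v[3] = (-37 + 19) / 2 = -18/2 = -9
v[2] = (19 + (-9)) / 2 = 10/2 = 5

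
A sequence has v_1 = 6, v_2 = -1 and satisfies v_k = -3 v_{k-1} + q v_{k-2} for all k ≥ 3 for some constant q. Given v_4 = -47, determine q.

v_3 = 3 + 6q
v_4 = -9 - 19q
So -9 - 19q = -47, giving q = 2.

2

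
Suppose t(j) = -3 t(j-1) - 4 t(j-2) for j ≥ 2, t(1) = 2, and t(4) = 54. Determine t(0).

Let t(0) = w.
t(2) = -6 - 4w
t(3) = 10 + 12w
t(4) = -6 - 20w
So -6 - 20w = 54, giving w = -3.

-3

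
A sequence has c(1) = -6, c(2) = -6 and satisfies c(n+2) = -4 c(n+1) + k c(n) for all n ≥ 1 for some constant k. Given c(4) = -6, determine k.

5

c(3) = 24 - 6k
c(4) = -96 + 18k
So -96 + 18k = -6, giving k = 5.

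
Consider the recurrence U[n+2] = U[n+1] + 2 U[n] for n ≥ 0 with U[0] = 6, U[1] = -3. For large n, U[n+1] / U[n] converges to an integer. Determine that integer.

The characteristic equation is r^2 - r - 2 = 0, which factors as (r - 2)(r + 1) = 0.
So the roots are 2 and -1. Since |2| > |-1| and the coefficient of 2^n is non-zero, the ratio tends to 2.

2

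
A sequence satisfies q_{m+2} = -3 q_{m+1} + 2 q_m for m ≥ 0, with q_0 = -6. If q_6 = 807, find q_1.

-5

Let q_1 = w.
q_2 = -12 - 3w
q_3 = 36 + 11w
q_4 = -132 - 39w
q_5 = 468 + 139w
q_6 = -1668 - 495w
So -1668 - 495w = 807, giving w = -5.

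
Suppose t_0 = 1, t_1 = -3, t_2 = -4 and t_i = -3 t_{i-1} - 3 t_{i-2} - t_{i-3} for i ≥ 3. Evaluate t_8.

t_3 = -3*(-4) - 3*(-3) - 1 = 20
t_4 = -3*20 - 3*(-4) - (-3) = -45
t_5 = -3*(-45) - 3*20 - (-4) = 79
t_6 = -3*79 - 3*(-45) - 20 = -122
t_7 = -3*(-122) - 3*79 - (-45) = 174
t_8 = -3*174 - 3*(-122) - 79 = -235

-235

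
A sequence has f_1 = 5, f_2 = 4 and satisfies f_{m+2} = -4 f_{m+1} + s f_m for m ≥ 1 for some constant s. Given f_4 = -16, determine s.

5

f_3 = -16 + 5s
f_4 = 64 - 16s
So 64 - 16s = -16, giving s = 5.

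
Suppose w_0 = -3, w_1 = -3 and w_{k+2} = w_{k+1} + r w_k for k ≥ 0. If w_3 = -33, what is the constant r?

5

w_2 = -3 - 3r
w_3 = -3 - 6r
So -3 - 6r = -33, giving r = 5.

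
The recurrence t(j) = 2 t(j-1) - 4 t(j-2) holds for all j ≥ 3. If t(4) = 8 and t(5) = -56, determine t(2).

7

Rearranging, t(j-2) = (t(j) - 2 t(j-1)) / -4.
t(3) = (-56 - 2(8)) / -4 = -72/-4 = 18
t(2) = (8 - 2(18)) / -4 = -28/-4 = 7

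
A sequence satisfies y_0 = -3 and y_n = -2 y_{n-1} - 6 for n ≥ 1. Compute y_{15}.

32766

The fixed point is -6/(1 + 2) = -2, so y_n + 2 = -2(y_{n-1} + 2).
Hence y_n = -1·(-2)^n - 2.
y_{15} = -1·(-2)^{15} - 2 = -1·-32768 - 2 = 32766.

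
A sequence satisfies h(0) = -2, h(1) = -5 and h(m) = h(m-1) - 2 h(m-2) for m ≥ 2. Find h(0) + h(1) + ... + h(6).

h(2) = (-5) - 2*(-2) = -1
h(3) = (-1) - 2*(-5) = 9
h(4) = 9 - 2*(-1) = 11
h(5) = 11 - 2*9 = -7
h(6) = (-7) - 2*11 = -29
Sum = (-2) + (-5) + (-1) + 9 + 11 + (-7) + (-29) = -24

-24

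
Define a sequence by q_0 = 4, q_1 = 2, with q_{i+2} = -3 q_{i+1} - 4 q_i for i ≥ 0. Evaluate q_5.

q_2 = -3(2) - 4(4) = -22
q_3 = -3(-22) - 4(2) = 58
q_4 = -3(58) - 4(-22) = -86
q_5 = -3(-86) - 4(58) = 26

26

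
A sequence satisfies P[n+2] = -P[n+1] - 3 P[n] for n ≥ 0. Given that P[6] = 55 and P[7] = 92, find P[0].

Rearranging, P[n-2] = (P[n] + P[n-1]) / -3.
P[5] = (92 + 55) / -3 = 147/-3 = -49
P[4] = (55 + (-49)) / -3 = 6/-3 = -2
P[3] = (-49 + (-2)) / -3 = -51/-3 = 17
P[2] = (-2 + 17) / -3 = 15/-3 = -5
P[1] = (17 + (-5)) / -3 = 12/-3 = -4
P[0] = (-5 + (-4)) / -3 = -9/-3 = 3

3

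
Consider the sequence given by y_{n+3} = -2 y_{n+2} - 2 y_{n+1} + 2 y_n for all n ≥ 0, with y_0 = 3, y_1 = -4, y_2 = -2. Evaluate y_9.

-408

y_3 = -2(-2) - 2(-4) + 2(3) = 18
y_4 = -2(18) - 2(-2) + 2(-4) = -40
y_5 = -2(-40) - 2(18) + 2(-2) = 40
y_6 = -2(40) - 2(-40) + 2(18) = 36
y_7 = -2(36) - 2(40) + 2(-40) = -232
y_8 = -2(-232) - 2(36) + 2(40) = 472
y_9 = -2(472) - 2(-232) + 2(36) = -408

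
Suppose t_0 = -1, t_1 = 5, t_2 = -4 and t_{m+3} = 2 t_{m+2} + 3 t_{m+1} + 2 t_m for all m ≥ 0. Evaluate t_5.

t_3 = 2(-4) + 3(5) + 2(-1) = 5
t_4 = 2(5) + 3(-4) + 2(5) = 8
t_5 = 2(8) + 3(5) + 2(-4) = 23

23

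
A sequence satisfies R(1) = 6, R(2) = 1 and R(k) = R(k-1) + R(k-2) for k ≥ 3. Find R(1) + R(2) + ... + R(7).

98

R(3) = 1 + 6 = 7
R(4) = 7 + 1 = 8
R(5) = 8 + 7 = 15
R(6) = 15 + 8 = 23
R(7) = 23 + 15 = 38
Sum = 6 + 1 + 7 + 8 + 15 + 23 + 38 = 98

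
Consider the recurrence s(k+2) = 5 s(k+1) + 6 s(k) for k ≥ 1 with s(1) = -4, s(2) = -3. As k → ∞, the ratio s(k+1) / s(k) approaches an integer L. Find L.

6

The characteristic equation is r^2 - 5r - 6 = 0, which factors as (r - 6)(r + 1) = 0.
So the roots are 6 and -1. Since |6| > |-1| and the coefficient of 6^k is non-zero, the ratio tends to 6.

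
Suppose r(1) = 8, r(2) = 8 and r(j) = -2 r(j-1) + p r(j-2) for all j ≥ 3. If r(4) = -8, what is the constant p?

5

r(3) = -16 + 8p
r(4) = 32 - 8p
So 32 - 8p = -8, giving p = 5.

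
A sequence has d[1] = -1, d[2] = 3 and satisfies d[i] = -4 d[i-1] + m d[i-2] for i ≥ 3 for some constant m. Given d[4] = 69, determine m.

d[3] = -12 - m
d[4] = 48 + 7m
So 48 + 7m = 69, giving m = 3.

3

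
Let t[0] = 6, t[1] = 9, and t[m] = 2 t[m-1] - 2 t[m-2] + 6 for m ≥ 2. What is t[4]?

6

t[2] = 2(9) - 2(6) + 6 = 12
t[3] = 2(12) - 2(9) + 6 = 12
t[4] = 2(12) - 2(12) + 6 = 6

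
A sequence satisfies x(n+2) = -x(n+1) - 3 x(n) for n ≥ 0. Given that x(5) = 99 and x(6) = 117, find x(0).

-7

Rearranging, x(n-2) = (x(n) + x(n-1)) / -3.
x(4) = (117 + 99) / -3 = 216/-3 = -72
x(3) = (99 + (-72)) / -3 = 27/-3 = -9
x(2) = (-72 + (-9)) / -3 = -81/-3 = 27
x(1) = (-9 + 27) / -3 = 18/-3 = -6
x(0) = (27 + (-6)) / -3 = 21/-3 = -7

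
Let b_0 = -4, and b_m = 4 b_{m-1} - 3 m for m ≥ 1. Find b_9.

b_1 = 4(-4) - 3 = -19
b_2 = 4(-19) - 6 = -82
b_3 = 4(-82) - 9 = -337
b_4 = 4(-337) - 12 = -1360
b_5 = 4(-1360) - 15 = -5455
b_6 = 4(-5455) - 18 = -21838
b_7 = 4(-21838) - 21 = -87373
b_8 = 4(-87373) - 24 = -349516
b_9 = 4(-349516) - 27 = -1398091

-1398091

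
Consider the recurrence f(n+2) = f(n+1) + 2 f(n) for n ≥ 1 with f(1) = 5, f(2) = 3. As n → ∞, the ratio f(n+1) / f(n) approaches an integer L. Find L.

The characteristic equation is r^2 - r - 2 = 0, which factors as (r - 2)(r + 1) = 0.
So the roots are 2 and -1. Since |2| > |-1| and the coefficient of 2^n is non-zero, the ratio tends to 2.

2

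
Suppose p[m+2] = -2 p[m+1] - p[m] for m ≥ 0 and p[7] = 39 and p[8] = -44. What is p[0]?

Rearranging, p[m-2] = -(p[m] + 2 p[m-1]).
p[6] = -(-44 + 2*39) = -34
p[5] = -(39 + 2*(-34)) = 29
p[4] = -(-34 + 2*29) = -24
p[3] = -(29 + 2*(-24)) = 19
p[2] = -(-24 + 2*19) = -14
p[1] = -(19 + 2*(-14)) = 9
p[0] = -(-14 + 2*9) = -4

-4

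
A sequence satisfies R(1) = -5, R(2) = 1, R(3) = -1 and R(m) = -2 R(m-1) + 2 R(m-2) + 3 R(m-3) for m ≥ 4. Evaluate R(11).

R(4) = -2(-1) + 2(1) + 3(-5) = -11
R(5) = -2(-11) + 2(-1) + 3(1) = 23
R(6) = -2(23) + 2(-11) + 3(-1) = -71
R(7) = -2(-71) + 2(23) + 3(-11) = 155
R(8) = -2(155) + 2(-71) + 3(23) = -383
R(9) = -2(-383) + 2(155) + 3(-71) = 863
R(10) = -2(863) + 2(-383) + 3(155) = -2027
R(11) = -2(-2027) + 2(863) + 3(-383) = 4631

4631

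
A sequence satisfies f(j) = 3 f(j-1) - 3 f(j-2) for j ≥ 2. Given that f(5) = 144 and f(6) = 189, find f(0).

Rearranging, f(j-2) = (f(j) - 3 f(j-1)) / -3.
f(4) = (189 - 3*144) / -3 = -243/-3 = 81
f(3) = (144 - 3*81) / -3 = -99/-3 = 33
f(2) = (81 - 3*33) / -3 = -18/-3 = 6
f(1) = (33 - 3*6) / -3 = 15/-3 = -5
f(0) = (6 - 3*(-5)) / -3 = 21/-3 = -7

-7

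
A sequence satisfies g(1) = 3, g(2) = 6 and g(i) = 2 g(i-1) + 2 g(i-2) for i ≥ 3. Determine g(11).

g(3) = 2*6 + 2*3 = 18
g(4) = 2*18 + 2*6 = 48
g(5) = 2*48 + 2*18 = 132
g(6) = 2*132 + 2*48 = 360
g(7) = 2*360 + 2*132 = 984
g(8) = 2*984 + 2*360 = 2688
g(9) = 2*2688 + 2*984 = 7344
g(10) = 2*7344 + 2*2688 = 20064
g(11) = 2*20064 + 2*7344 = 54816

54816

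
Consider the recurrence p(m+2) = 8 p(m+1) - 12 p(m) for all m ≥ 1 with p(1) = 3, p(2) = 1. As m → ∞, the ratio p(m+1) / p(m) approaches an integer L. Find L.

The characteristic equation is r^2 - 8r + 12 = 0, which factors as (r - 6)(r - 2) = 0.
So the roots are 6 and 2. Since |6| > |2| and the coefficient of 6^m is non-zero, the ratio tends to 6.

6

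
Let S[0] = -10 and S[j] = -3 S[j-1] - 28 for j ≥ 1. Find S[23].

The fixed point is -28/(1 + 3) = -7, so S[j] + 7 = -3(S[j-1] + 7).
Hence S[j] = -3·(-3)^j - 7.
S[23] = -3·(-3)^{23} - 7 = -3·-94143178827 - 7 = 282429536474.

282429536474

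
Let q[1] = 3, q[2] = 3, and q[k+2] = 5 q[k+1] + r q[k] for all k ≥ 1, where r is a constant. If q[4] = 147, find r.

q[3] = 15 + 3r
q[4] = 75 + 18r
So 75 + 18r = 147, giving r = 4.

4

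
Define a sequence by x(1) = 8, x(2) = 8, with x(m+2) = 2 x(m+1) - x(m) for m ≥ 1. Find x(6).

x(3) = 2*8 - 8 = 8
x(4) = 2*8 - 8 = 8
x(5) = 2*8 - 8 = 8
x(6) = 2*8 - 8 = 8

8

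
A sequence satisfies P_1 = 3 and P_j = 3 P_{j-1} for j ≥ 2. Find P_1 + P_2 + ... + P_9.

P_2 = 3*3 = 9
P_3 = 3*9 = 27
P_4 = 3*27 = 81
P_5 = 3*81 = 243
P_6 = 3*243 = 729
P_7 = 3*729 = 2187
P_8 = 3*2187 = 6561
P_9 = 3*6561 = 19683
Sum = 3 + 9 + 27 + 81 + 243 + 729 + 2187 + 6561 + 19683 = 29523

29523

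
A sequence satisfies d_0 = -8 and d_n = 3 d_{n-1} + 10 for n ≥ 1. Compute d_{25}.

-2541865828334

The fixed point is 10/(1 - 3) = -5, so d_n + 5 = 3(d_{n-1} + 5).
Hence d_n = -3·3^n - 5.
d_{25} = -3·3^{25} - 5 = -3·847288609443 - 5 = -2541865828334.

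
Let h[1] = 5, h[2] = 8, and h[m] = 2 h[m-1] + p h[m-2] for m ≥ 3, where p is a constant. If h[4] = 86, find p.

3

h[3] = 16 + 5p
h[4] = 32 + 18p
So 32 + 18p = 86, giving p = 3.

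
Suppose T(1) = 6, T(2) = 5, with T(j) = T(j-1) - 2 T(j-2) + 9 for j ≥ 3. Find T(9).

T(3) = 5 - 2·6 + 9 = 2
T(4) = 2 - 2·5 + 9 = 1
T(5) = 1 - 2·2 + 9 = 6
T(6) = 6 - 2·1 + 9 = 13
T(7) = 13 - 2·6 + 9 = 10
T(8) = 10 - 2·13 + 9 = -7
T(9) = (-7) - 2·10 + 9 = -18

-18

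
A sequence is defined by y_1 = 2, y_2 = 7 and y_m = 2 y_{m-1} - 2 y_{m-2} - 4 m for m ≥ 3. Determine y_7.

-108

y_3 = 2*7 - 2*2 - 12 = -2
y_4 = 2*(-2) - 2*7 - 16 = -34
y_5 = 2*(-34) - 2*(-2) - 20 = -84
y_6 = 2*(-84) - 2*(-34) - 24 = -124
y_7 = 2*(-124) - 2*(-84) - 28 = -108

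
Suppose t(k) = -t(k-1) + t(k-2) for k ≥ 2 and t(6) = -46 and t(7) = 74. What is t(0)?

-6

Rearranging, t(k-2) = t(k) + t(k-1).
t(5) = 74 + (-46) = 28
t(4) = -46 + 28 = -18
t(3) = 28 + (-18) = 10
t(2) = -18 + 10 = -8
t(1) = 10 + (-8) = 2
t(0) = -8 + 2 = -6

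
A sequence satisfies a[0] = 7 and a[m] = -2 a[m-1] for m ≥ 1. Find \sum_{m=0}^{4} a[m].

77

a[1] = -2*7 = -14
a[2] = -2*(-14) = 28
a[3] = -2*28 = -56
a[4] = -2*(-56) = 112
Sum = 7 + (-14) + 28 + (-56) + 112 = 77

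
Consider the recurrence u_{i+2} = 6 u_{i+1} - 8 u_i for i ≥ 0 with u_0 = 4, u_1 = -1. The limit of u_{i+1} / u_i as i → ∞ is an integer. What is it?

4

The characteristic equation is r^2 - 6r + 8 = 0, which factors as (r - 4)(r - 2) = 0.
So the roots are 4 and 2. Since |4| > |2| and the coefficient of 4^i is non-zero, the ratio tends to 4.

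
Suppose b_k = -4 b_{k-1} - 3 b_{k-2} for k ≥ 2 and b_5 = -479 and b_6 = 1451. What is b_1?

1

Rearranging, b_{k-2} = (b_k + 4 b_{k-1}) / -3.
b_4 = (1451 + 4(-479)) / -3 = -465/-3 = 155
b_3 = (-479 + 4(155)) / -3 = 141/-3 = -47
b_2 = (155 + 4(-47)) / -3 = -33/-3 = 11
b_1 = (-47 + 4(11)) / -3 = -3/-3 = 1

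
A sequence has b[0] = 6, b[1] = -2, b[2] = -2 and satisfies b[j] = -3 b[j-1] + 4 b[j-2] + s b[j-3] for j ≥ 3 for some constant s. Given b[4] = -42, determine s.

b[3] = -2 + 6s
b[4] = -2 - 20s
So -2 - 20s = -42, giving s = 2.

2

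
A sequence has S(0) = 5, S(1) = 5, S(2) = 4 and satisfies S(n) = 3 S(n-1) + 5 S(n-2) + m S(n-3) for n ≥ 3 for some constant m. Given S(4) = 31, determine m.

-5

S(3) = 37 + 5m
S(4) = 131 + 20m
So 131 + 20m = 31, giving m = -5.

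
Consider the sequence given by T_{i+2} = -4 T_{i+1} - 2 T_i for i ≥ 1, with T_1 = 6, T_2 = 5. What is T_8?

T_3 = -4(5) - 2(6) = -32
T_4 = -4(-32) - 2(5) = 118
T_5 = -4(118) - 2(-32) = -408
T_6 = -4(-408) - 2(118) = 1396
T_7 = -4(1396) - 2(-408) = -4768
T_8 = -4(-4768) - 2(1396) = 16280

16280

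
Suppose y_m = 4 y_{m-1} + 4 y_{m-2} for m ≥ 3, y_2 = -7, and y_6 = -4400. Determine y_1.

-3

Let y_1 = z.
y_3 = -28 + 4z
y_4 = -140 + 16z
y_5 = -672 + 80z
y_6 = -3248 + 384z
So -3248 + 384z = -4400, giving z = -3.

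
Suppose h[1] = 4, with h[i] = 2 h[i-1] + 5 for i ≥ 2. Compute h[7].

h[2] = 2·4 + 5 = 13
h[3] = 2·13 + 5 = 31
h[4] = 2·31 + 5 = 67
h[5] = 2·67 + 5 = 139
h[6] = 2·139 + 5 = 283
h[7] = 2·283 + 5 = 571

571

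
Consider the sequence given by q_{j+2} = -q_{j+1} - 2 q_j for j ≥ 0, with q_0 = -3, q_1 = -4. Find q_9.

86

q_2 = -(-4) - 2·(-3) = 10
q_3 = -10 - 2·(-4) = -2
q_4 = -(-2) - 2·10 = -18
q_5 = -(-18) - 2·(-2) = 22
q_6 = -22 - 2·(-18) = 14
q_7 = -14 - 2·22 = -58
q_8 = -(-58) - 2·14 = 30
q_9 = -30 - 2·(-58) = 86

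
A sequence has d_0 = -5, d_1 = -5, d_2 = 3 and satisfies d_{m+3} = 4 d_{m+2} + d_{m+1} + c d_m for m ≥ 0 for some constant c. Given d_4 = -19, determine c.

2

d_3 = 7 - 5c
d_4 = 31 - 25c
So 31 - 25c = -19, giving c = 2.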